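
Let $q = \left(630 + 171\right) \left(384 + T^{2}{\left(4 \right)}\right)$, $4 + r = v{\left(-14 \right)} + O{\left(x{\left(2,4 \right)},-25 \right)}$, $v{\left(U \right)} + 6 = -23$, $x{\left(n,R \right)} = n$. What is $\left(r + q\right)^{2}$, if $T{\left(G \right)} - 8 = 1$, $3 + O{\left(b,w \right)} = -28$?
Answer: $138682504801$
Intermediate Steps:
$O{\left(b,w \right)} = -31$ ($O{\left(b,w \right)} = -3 - 28 = -31$)
$T{\left(G \right)} = 9$ ($T{\left(G \right)} = 8 + 1 = 9$)
$v{\left(U \right)} = -29$ ($v{\left(U \right)} = -6 - 23 = -29$)
$r = -64$ ($r = -4 - 60 = -64$)
$q = 372465$ ($q = \left(630 + 171\right) \left(384 + 9^{2}\right) = 801 \left(384 + 81\right) = 801 \cdot 465 = 372465$)
$\left(r + q\right)^{2} = \left(-64 + 372465\right)^{2} = 372401^{2} = 138682504801$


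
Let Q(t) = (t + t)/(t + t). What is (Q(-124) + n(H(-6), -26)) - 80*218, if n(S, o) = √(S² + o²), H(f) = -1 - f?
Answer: -17439 + √701 ≈ -17413.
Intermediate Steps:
Q(t) = 1 (Q(t) = (2*t)/((2*t)) = (2*t)*(1/(2*t)) = 1)
(Q(-124) + n(H(-6), -26)) - 80*218 = (1 + √((-1 - 1*(-6))² + (-26)²)) - 80*218 = (1 + √((-1 + 6)² + 676)) - 17440 = (1 + √(5² + 676)) - 17440 = (1 + √(25 + 676)) - 17440 = (1 + √701) - 17440 = -17439 + √701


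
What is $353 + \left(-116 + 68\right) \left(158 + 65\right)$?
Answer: $-10351$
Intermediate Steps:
$353 + \left(-116 + 68\right) \left(158 + 65\right) = 353 - 10704 = -10351$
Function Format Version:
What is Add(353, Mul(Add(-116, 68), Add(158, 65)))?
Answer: -10351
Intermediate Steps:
Add(353, Mul(Add(-116, 68), Add(158, 65))) = Add(353, Mul(-48, 223)) = Add(353, -10704) = -10351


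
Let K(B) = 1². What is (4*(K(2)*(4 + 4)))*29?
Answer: 928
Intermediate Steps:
K(B) = 1
(4*(K(2)*(4 + 4)))*29 = (4*(1*(4 + 4)))*29 = (4*(1*8))*29 = (4*8)*29 = 32*29 = 928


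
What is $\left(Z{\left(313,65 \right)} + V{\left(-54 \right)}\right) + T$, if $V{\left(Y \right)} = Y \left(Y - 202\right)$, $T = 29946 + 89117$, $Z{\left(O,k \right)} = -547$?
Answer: $132340$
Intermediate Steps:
$T = 119063$
$V{\left(Y \right)} = Y \left(-202 + Y\right)$
$\left(Z{\left(313,65 \right)} + V{\left(-54 \right)}\right) + T = \left(-547 - 54 \left(-202 - 54\right)\right) + 119063 = \left(-547 - -13824\right) + 119063 = \left(-547 + 13824\right) + 119063 = 13277 + 119063 = 132340$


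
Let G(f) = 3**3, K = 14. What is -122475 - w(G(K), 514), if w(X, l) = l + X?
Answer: -123016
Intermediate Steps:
G(f) = 27
w(X, l) = X + l
-122475 - w(G(K), 514) = -122475 - (27 + 514) = -122475 - 1*541 = -122475 - 541 = -123016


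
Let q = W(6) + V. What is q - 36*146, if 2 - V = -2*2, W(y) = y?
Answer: -5244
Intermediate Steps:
V = 6 (V = 2 - (-2)*2 = 2 - 1*(-4) = 2 + 4 = 6)
q = 12 (q = 6 + 6 = 12)
q - 36*146 = 12 - 36*146 = 12 - 5256 = -5244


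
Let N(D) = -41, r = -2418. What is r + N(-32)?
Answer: -2459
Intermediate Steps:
r + N(-32) = -2418 - 41 = -2459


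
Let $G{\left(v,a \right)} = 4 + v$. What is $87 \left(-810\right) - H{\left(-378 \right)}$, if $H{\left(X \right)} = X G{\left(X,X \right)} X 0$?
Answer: $-70470$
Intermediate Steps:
$H{\left(X \right)} = 0$ ($H{\left(X \right)} = X \left(4 + X\right) X 0 = X X \left(4 + X\right) 0 = X 0 = 0$)
$87 \left(-810\right) - H{\left(-378 \right)} = 87 \left(-810\right) - 0 = -70470 + 0 = -70470$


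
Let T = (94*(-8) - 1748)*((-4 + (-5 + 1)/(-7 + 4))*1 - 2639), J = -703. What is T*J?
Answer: -13928187500/3 ≈ -4.6427e+9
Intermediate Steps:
T = 19812500/3 (T = (-752 - 1748)*((-4 - 4/(-3))*1 - 2639) = -2500*((-4 - 4*(-1/3))*1 - 2639) = -2500*((-4 + 4/3)*1 - 2639) = -2500*(-8/3*1 - 2639) = -2500*(-8/3 - 2639) = -2500*(-7925/3) = 19812500/3 ≈ 6.6042e+6)
T*J = (19812500/3)*(-703) = -13928187500/3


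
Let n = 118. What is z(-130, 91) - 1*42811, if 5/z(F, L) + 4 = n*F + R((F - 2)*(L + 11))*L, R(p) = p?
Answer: -53109956653/1240568 ≈ -42811.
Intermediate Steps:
z(F, L) = 5/(-4 + 118*F + L*(-2 + F)*(11 + L)) (z(F, L) = 5/(-4 + (118*F + ((F - 2)*(L + 11))*L)) = 5/(-4 + (118*F + ((-2 + F)*(11 + L))*L)) = 5/(-4 + (118*F + L*(-2 + F)*(11 + L))) = 5/(-4 + 118*F + L*(-2 + F)*(11 + L)))
z(-130, 91) - 1*42811 = 5/(-4 + 118*(-130) + 91*(-22 - 2*91 + 11*(-130) - 130*91)) - 1*42811 = 5/(-4 - 15340 + 91*(-22 - 182 - 1430 - 11830)) - 42811 = 5/(-4 - 15340 + 91*(-13464)) - 42811 = 5/(-4 - 15340 - 1225224) - 42811 = 5/(-1240568) - 42811 = 5*(-1/1240568) - 42811 = -5/1240568 - 42811 = -53109956653/1240568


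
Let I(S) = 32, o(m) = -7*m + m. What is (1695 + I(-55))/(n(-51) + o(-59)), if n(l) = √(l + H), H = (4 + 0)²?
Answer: 611358/125351 - 1727*I*√35/125351 ≈ 4.8772 - 0.081508*I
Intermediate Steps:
H = 16 (H = 4² = 16)
o(m) = -6*m
n(l) = √(16 + l) (n(l) = √(l + 16) = √(16 + l))
(1695 + I(-55))/(n(-51) + o(-59)) = (1695 + 32)/(√(16 - 51) - 6*(-59)) = 1727/(√(-35) + 354) = 1727/(I*√35 + 354) = 1727/(354 + I*√35)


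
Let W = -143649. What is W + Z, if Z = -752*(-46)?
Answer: -109057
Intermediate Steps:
Z = 34592
W + Z = -143649 + 34592 = -109057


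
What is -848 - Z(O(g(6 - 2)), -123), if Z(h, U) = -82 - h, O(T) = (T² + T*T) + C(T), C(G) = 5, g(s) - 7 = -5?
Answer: -753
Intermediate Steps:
g(s) = 2 (g(s) = 7 - 5 = 2)
O(T) = 5 + 2*T² (O(T) = (T² + T*T) + 5 = (T² + T²) + 5 = 2*T² + 5 = 5 + 2*T²)
-848 - Z(O(g(6 - 2)), -123) = -848 - (-82 - (5 + 2*2²)) = -848 - (-82 - (5 + 2*4)) = -848 - (-82 - (5 + 8)) = -848 - (-82 - 1*13) = -848 - (-82 - 13) = -848 - 1*(-95) = -848 + 95 = -753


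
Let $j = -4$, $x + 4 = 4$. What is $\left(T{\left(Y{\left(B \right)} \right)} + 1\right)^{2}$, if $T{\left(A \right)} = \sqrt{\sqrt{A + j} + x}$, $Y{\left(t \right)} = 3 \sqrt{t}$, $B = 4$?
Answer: $\left(1 + \sqrt[4]{2}\right)^{2} \approx 4.7926$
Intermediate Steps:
$x = 0$ ($x = -4 + 4 = 0$)
$T{\left(A \right)} = \sqrt[4]{-4 + A}$ ($T{\left(A \right)} = \sqrt{\sqrt{A - 4} + 0} = \sqrt{\sqrt{-4 + A} + 0} = \sqrt{\sqrt{-4 + A}} = \sqrt[4]{-4 + A}$)
$\left(T{\left(Y{\left(B \right)} \right)} + 1\right)^{2} = \left(\sqrt[4]{-4 + 3 \sqrt{4}} + 1\right)^{2} = \left(\sqrt[4]{-4 + 3 \cdot 2} + 1\right)^{2} = \left(\sqrt[4]{-4 + 6} + 1\right)^{2} = \left(\sqrt[4]{2} + 1\right)^{2} = \left(1 + \sqrt[4]{2}\right)^{2}$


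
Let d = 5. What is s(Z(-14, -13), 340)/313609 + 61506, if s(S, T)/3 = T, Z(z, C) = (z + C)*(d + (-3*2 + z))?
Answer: 19288836174/313609 ≈ 61506.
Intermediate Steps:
Z(z, C) = (-1 + z)*(C + z) (Z(z, C) = (z + C)*(5 + (-3*2 + z)) = (C + z)*(5 + (-6 + z)) = (C + z)*(-1 + z) = (-1 + z)*(C + z))
s(S, T) = 3*T
s(Z(-14, -13), 340)/313609 + 61506 = (3*340)/313609 + 61506 = 1020*(1/313609) + 61506 = 1020/313609 + 61506 = 19288836174/313609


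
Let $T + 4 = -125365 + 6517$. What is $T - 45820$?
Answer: $-164672$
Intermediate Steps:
$T = -118852$ ($T = -4 + \left(-125365 + 6517\right) = -4 - 118848 = -118852$)
$T - 45820 = -118852 - 45820 = -164672$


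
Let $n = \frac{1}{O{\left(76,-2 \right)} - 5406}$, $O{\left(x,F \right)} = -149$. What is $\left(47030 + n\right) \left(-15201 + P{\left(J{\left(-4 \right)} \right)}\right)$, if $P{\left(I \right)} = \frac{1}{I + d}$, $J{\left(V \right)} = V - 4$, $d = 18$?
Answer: $- \frac{3610236537531}{5050} \approx -7.149 \cdot 10^{8}$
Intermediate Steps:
$J{\left(V \right)} = -4 + V$ ($J{\left(V \right)} = V - 4 = -4 + V$)
$n = - \frac{1}{5555}$ ($n = \frac{1}{-149 - 5406} = \frac{1}{-5555} = - \frac{1}{5555} \approx -0.00018002$)
$P{\left(I \right)} = \frac{1}{18 + I}$ ($P{\left(I \right)} = \frac{1}{I + 18} = \frac{1}{18 + I}$)
$\left(47030 + n\right) \left(-15201 + P{\left(J{\left(-4 \right)} \right)}\right) = \left(47030 - \frac{1}{5555}\right) \left(-15201 + \frac{1}{18 - 8}\right) = \frac{261251649 \left(-15201 + \frac{1}{18 - 8}\right)}{5555} = \frac{261251649 \left(-15201 + \frac{1}{10}\right)}{5555} = \frac{261251649}{5555} \left(- \frac{152009}{10}\right) = - \frac{3610236537531}{5050}$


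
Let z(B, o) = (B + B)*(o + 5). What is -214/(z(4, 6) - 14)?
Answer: -107/37 ≈ -2.8919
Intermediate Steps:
z(B, o) = 2*B*(5 + o) (z(B, o) = (2*B)*(5 + o) = 2*B*(5 + o))
-214/(z(4, 6) - 14) = -214/(2*4*(5 + 6) - 14) = -214/(2*4*11 - 14) = -214/(88 - 14) = -214/74 = (1/74)*(-214) = -107/37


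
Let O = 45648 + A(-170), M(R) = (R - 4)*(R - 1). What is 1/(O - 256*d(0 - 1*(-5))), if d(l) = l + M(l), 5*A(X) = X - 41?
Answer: 5/216509 ≈ 2.3094e-5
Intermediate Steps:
A(X) = -41/5 + X/5 (A(X) = (X - 41)/5 = (-41 + X)/5 = -41/5 + X/5)
M(R) = (-1 + R)*(-4 + R) (M(R) = (-4 + R)*(-1 + R) = (-1 + R)*(-4 + R))
d(l) = 4 + l**2 - 4*l (d(l) = l + (4 + l**2 - 5*l) = 4 + l**2 - 4*l)
O = 228029/5 (O = 45648 + (-41/5 + (1/5)*(-170)) = 45648 + (-41/5 - 34) = 45648 - 211/5 = 228029/5 ≈ 45606.)
1/(O - 256*d(0 - 1*(-5))) = 1/(228029/5 - 256*(4 + (0 - 1*(-5))**2 - 4*(0 - 1*(-5)))) = 1/(228029/5 - 256*(4 + (0 + 5)**2 - 4*(0 + 5))) = 1/(228029/5 - 256*(4 + 5**2 - 4*5)) = 1/(228029/5 - 256*(4 + 25 - 20)) = 1/(228029/5 - 256*9) = 1/(228029/5 - 2304) = 1/(216509/5) = 5/216509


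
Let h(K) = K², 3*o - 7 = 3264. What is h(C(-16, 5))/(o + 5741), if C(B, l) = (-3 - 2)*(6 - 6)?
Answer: 0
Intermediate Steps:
o = 3271/3 (o = 7/3 + (⅓)*3264 = 7/3 + 1088 = 3271/3 ≈ 1090.3)
C(B, l) = 0 (C(B, l) = -5*0 = 0)
h(C(-16, 5))/(o + 5741) = 0²/(3271/3 + 5741) = 0/(20494/3) = 0*(3/20494) = 0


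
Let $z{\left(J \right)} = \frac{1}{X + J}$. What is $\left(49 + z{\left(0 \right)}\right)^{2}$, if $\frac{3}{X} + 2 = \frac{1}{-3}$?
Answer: $\frac{188356}{81} \approx 2325.4$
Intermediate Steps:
$X = - \frac{9}{7}$ ($X = \frac{3}{-2 + \frac{1}{-3}} = \frac{3}{-2 - \frac{1}{3}} = \frac{3}{- \frac{7}{3}} = 3 \left(- \frac{3}{7}\right) = - \frac{9}{7} \approx -1.2857$)
$z{\left(J \right)} = \frac{1}{- \frac{9}{7} + J}$
$\left(49 + z{\left(0 \right)}\right)^{2} = \left(49 + \frac{7}{-9 + 7 \cdot 0}\right)^{2} = \left(49 + \frac{7}{-9 + 0}\right)^{2} = \left(49 + \frac{7}{-9}\right)^{2} = \left(49 + 7 \left(- \frac{1}{9}\right)\right)^{2} = \left(49 - \frac{7}{9}\right)^{2} = \left(\frac{434}{9}\right)^{2} = \frac{188356}{81}$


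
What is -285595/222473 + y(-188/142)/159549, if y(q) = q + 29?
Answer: -1078259001020/840056490689 ≈ -1.2836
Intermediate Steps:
y(q) = 29 + q
-285595/222473 + y(-188/142)/159549 = -285595/222473 + (29 - 188/142)/159549 = -285595*1/222473 + (29 - 188*1/142)*(1/159549) = -285595/222473 + (29 - 94/71)*(1/159549) = -285595/222473 + (1965/71)*(1/159549) = -285595/222473 + 655/3775993 = -1078259001020/840056490689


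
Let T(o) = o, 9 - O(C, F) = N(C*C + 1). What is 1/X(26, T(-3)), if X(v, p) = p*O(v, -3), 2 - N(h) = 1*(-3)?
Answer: -1/12 ≈ -0.083333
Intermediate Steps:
N(h) = 5 (N(h) = 2 - (-3) = 2 - 1*(-3) = 2 + 3 = 5)
O(C, F) = 4 (O(C, F) = 9 - 1*5 = 9 - 5 = 4)
X(v, p) = 4*p (X(v, p) = p*4 = 4*p)
1/X(26, T(-3)) = 1/(4*(-3)) = 1/(-12) = -1/12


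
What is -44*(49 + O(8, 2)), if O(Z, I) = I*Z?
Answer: -2860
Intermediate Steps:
-44*(49 + O(8, 2)) = -44*(49 + 2*8) = -44*(49 + 16) = -44*65 = -2860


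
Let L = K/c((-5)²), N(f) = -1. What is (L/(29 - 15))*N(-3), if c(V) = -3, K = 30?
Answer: 5/7 ≈ 0.71429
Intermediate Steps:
L = -10 (L = 30/(-3) = 30*(-⅓) = -10)
(L/(29 - 15))*N(-3) = -10/(29 - 15)*(-1) = -10/14*(-1) = -10*1/14*(-1) = -5/7*(-1) = 5/7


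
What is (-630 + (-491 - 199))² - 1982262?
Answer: -239862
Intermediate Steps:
(-630 + (-491 - 199))² - 1982262 = (-630 - 690)² - 1982262 = (-1320)² - 1982262 = 1742400 - 1982262 = -239862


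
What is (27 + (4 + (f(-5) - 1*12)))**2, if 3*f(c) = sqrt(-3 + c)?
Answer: 3241/9 + 76*I*sqrt(2)/3 ≈ 360.11 + 35.827*I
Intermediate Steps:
f(c) = sqrt(-3 + c)/3
(27 + (4 + (f(-5) - 1*12)))**2 = (27 + (4 + (sqrt(-3 - 5)/3 - 1*12)))**2 = (27 + (4 + (sqrt(-8)/3 - 12)))**2 = (27 + (4 + ((2*I*sqrt(2))/3 - 12)))**2 = (27 + (4 + (2*I*sqrt(2)/3 - 12)))**2 = (27 + (4 + (-12 + 2*I*sqrt(2)/3)))**2 = (27 + (-8 + 2*I*sqrt(2)/3))**2 = (19 + 2*I*sqrt(2)/3)**2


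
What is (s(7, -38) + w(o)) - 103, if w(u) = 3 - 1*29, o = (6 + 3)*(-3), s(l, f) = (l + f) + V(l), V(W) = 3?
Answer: -157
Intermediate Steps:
s(l, f) = 3 + f + l (s(l, f) = (l + f) + 3 = (f + l) + 3 = 3 + f + l)
o = -27 (o = 9*(-3) = -27)
w(u) = -26 (w(u) = 3 - 29 = -26)
(s(7, -38) + w(o)) - 103 = ((3 - 38 + 7) - 26) - 103 = (-28 - 26) - 103 = -54 - 103 = -157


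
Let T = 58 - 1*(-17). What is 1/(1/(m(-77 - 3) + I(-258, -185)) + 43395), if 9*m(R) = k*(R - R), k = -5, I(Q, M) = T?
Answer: 75/3254626 ≈ 2.3044e-5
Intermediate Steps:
T = 75 (T = 58 + 17 = 75)
I(Q, M) = 75
m(R) = 0 (m(R) = (-5*(R - R))/9 = (-5*0)/9 = (⅑)*0 = 0)
1/(1/(m(-77 - 3) + I(-258, -185)) + 43395) = 1/(1/(0 + 75) + 43395) = 1/(1/75 + 43395) = 1/(3254626/75) = 75/3254626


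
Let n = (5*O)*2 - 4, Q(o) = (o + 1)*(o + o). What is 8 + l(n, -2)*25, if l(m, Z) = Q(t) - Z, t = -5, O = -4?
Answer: 1058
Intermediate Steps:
Q(o) = 2*o*(1 + o) (Q(o) = (1 + o)*(2*o) = 2*o*(1 + o))
n = -44 (n = (5*(-4))*2 - 4 = -20*2 - 4 = -40 - 4 = -44)
l(m, Z) = 40 - Z (l(m, Z) = 2*(-5)*(1 - 5) - Z = 2*(-5)*(-4) - Z = 40 - Z)
8 + l(n, -2)*25 = 8 + (40 - 1*(-2))*25 = 8 + (40 + 2)*25 = 8 + 42*25 = 8 + 1050 = 1058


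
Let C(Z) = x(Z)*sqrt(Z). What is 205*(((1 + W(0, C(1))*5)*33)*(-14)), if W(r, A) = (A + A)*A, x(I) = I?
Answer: -1041810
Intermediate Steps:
C(Z) = Z**(3/2) (C(Z) = Z*sqrt(Z) = Z**(3/2))
W(r, A) = 2*A**2 (W(r, A) = (2*A)*A = 2*A**2)
205*(((1 + W(0, C(1))*5)*33)*(-14)) = 205*(((1 + (2*(1**(3/2))**2)*5)*33)*(-14)) = 205*(((1 + (2*1**2)*5)*33)*(-14)) = 205*(((1 + (2*1)*5)*33)*(-14)) = 205*(((1 + 2*5)*33)*(-14)) = 205*(((1 + 10)*33)*(-14)) = 205*((11*33)*(-14)) = 205*(363*(-14)) = 205*(-5082) = -1041810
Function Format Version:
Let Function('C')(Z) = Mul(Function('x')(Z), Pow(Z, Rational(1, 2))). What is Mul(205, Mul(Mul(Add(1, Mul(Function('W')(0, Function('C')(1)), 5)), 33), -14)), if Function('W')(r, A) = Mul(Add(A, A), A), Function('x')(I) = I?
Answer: -1041810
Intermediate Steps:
Function('C')(Z) = Pow(Z, Rational(3, 2)) (Function('C')(Z) = Mul(Z, Pow(Z, Rational(1, 2))) = Pow(Z, Rational(3, 2)))
Function('W')(r, A) = Mul(2, Pow(A, 2)) (Function('W')(r, A) = Mul(Mul(2, A), A) = Mul(2, Pow(A, 2)))
Mul(205, Mul(Mul(Add(1, Mul(Function('W')(0, Function('C')(1)), 5)), 33), -14)) = Mul(205, Mul(Mul(Add(1, Mul(Mul(2, Pow(Pow(1, Rational(3, 2)), 2)), 5)), 33), -14)) = Mul(205, Mul(Mul(Add(1, Mul(Mul(2, Pow(1, 2)), 5)), 33), -14)) = Mul(205, Mul(Mul(Add(1, Mul(Mul(2, 1), 5)), 33), -14)) = Mul(205, Mul(Mul(Add(1, Mul(2, 5)), 33), -14)) = Mul(205, Mul(Mul(Add(1, 10), 33), -14)) = Mul(205, Mul(Mul(11, 33), -14)) = Mul(205, Mul(363, -14)) = Mul(205, -5082) = -1041810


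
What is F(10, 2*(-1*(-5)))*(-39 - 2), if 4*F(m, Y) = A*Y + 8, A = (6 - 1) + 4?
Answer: -2009/2 ≈ -1004.5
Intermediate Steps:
A = 9 (A = 5 + 4 = 9)
F(m, Y) = 2 + 9*Y/4 (F(m, Y) = (9*Y + 8)/4 = (8 + 9*Y)/4 = 2 + 9*Y/4)
F(10, 2*(-1*(-5)))*(-39 - 2) = (2 + 9*(2*(-1*(-5)))/4)*(-39 - 2) = (2 + 9*(2*5)/4)*(-41) = (2 + (9/4)*10)*(-41) = (2 + 45/2)*(-41) = (49/2)*(-41) = -2009/2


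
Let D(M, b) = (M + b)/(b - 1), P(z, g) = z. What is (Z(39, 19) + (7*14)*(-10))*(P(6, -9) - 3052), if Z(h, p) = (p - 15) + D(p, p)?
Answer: 26698190/9 ≈ 2.9665e+6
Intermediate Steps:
D(M, b) = (M + b)/(-1 + b)
Z(h, p) = -15 + p + 2*p/(-1 + p) (Z(h, p) = (p - 15) + (p + p)/(-1 + p) = (-15 + p) + (2*p)/(-1 + p) = (-15 + p) + 2*p/(-1 + p) = -15 + p + 2*p/(-1 + p))
(Z(39, 19) + (7*14)*(-10))*(P(6, -9) - 3052) = ((15 + 19**2 - 14*19)/(-1 + 19) + (7*14)*(-10))*(6 - 3052) = ((15 + 361 - 266)/18 + 98*(-10))*(-3046) = ((1/18)*110 - 980)*(-3046) = (55/9 - 980)*(-3046) = -8765/9*(-3046) = 26698190/9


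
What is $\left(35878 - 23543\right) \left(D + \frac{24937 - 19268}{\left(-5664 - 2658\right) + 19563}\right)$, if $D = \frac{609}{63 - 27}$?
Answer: $\frac{9662215195}{44964} \approx 2.1489 \cdot 10^{5}$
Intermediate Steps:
$D = \frac{203}{12}$ ($D = \frac{609}{36} = 609 \cdot \frac{1}{36} = \frac{203}{12} \approx 16.917$)
$\left(35878 - 23543\right) \left(D + \frac{24937 - 19268}{\left(-5664 - 2658\right) + 19563}\right) = \left(35878 - 23543\right) \left(\frac{203}{12} + \frac{24937 - 19268}{\left(-5664 - 2658\right) + 19563}\right) = 12335 \left(\frac{203}{12} + \frac{5669}{-8322 + 19563}\right) = 12335 \left(\frac{203}{12} + \frac{5669}{11241}\right) = 12335 \cdot \frac{783317}{44964} = \frac{9662215195}{44964}$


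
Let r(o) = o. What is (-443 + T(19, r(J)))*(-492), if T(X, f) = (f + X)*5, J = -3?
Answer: 178596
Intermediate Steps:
T(X, f) = 5*X + 5*f (T(X, f) = (X + f)*5 = 5*X + 5*f)
(-443 + T(19, r(J)))*(-492) = (-443 + (5*19 + 5*(-3)))*(-492) = (-443 + (95 - 15))*(-492) = (-443 + 80)*(-492) = -363*(-492) = 178596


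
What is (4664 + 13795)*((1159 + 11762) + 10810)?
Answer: 438050529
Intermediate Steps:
(4664 + 13795)*((1159 + 11762) + 10810) = 18459*(12921 + 10810) = 18459*23731 = 438050529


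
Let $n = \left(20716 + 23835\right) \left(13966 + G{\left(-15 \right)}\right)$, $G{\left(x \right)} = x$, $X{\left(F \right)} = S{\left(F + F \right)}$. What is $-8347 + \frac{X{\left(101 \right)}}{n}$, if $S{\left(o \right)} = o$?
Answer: $- \frac{5187919265145}{621531001} \approx -8347.0$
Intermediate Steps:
$X{\left(F \right)} = 2 F$ ($X{\left(F \right)} = F + F = 2 F$)
$n = 621531001$ ($n = \left(20716 + 23835\right) \left(13966 - 15\right) = 44551 \cdot 13951 = 621531001$)
$-8347 + \frac{X{\left(101 \right)}}{n} = -8347 + \frac{2 \cdot 101}{621531001} = -8347 + 202 \cdot \frac{1}{621531001} = -8347 + \frac{202}{621531001} = - \frac{5187919265145}{621531001}$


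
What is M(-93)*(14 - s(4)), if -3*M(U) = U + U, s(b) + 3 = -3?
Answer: 1240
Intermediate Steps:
s(b) = -6 (s(b) = -3 - 3 = -6)
M(U) = -2*U/3 (M(U) = -(U + U)/3 = -2*U/3)
M(-93)*(14 - s(4)) = (-⅔*(-93))*(14 - 1*(-6)) = 62*(14 + 6) = 62*20 = 1240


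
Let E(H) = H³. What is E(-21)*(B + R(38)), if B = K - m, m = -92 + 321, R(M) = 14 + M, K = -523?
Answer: 6482700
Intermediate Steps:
m = 229
B = -752 (B = -523 - 1*229 = -523 - 229 = -752)
E(-21)*(B + R(38)) = (-21)³*(-752 + (14 + 38)) = -9261*(-752 + 52) = -9261*(-700) = 6482700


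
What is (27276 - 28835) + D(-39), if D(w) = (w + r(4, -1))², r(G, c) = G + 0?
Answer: -334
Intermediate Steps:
r(G, c) = G
D(w) = (4 + w)² (D(w) = (w + 4)² = (4 + w)²)
(27276 - 28835) + D(-39) = (27276 - 28835) + (4 - 39)² = -1559 + (-35)² = -1559 + 1225 = -334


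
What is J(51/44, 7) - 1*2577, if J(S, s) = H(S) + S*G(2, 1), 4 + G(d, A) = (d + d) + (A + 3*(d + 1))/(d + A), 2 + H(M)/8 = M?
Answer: -56757/22 ≈ -2579.9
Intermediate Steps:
H(M) = -16 + 8*M
G(d, A) = -4 + 2*d + (3 + A + 3*d)/(A + d) (G(d, A) = -4 + ((d + d) + (A + 3*(d + 1))/(d + A)) = -4 + (2*d + (A + 3*(1 + d))/(A + d)) = -4 + (2*d + (A + (3 + 3*d))/(A + d)) = -4 + (2*d + (3 + A + 3*d)/(A + d)) = -4 + 2*d + (3 + A + 3*d)/(A + d))
J(S, s) = -16 + 34*S/3 (J(S, s) = (-16 + 8*S) + S*((3 - 1*2 - 3*1 + 2*2² + 2*1*2)/(1 + 2)) = (-16 + 8*S) + S*((3 - 2 - 3 + 2*4 + 4)/3) = (-16 + 8*S) + S*((3 - 2 - 3 + 8 + 4)/3) = (-16 + 8*S) + S*((⅓)*10) = (-16 + 8*S) + S*(10/3) = (-16 + 8*S) + 10*S/3 = -16 + 34*S/3)
J(51/44, 7) - 1*2577 = (-16 + 34*(51/44)/3) - 1*2577 = (-16 + 34*(51*(1/44))/3) - 2577 = (-16 + (34/3)*(51/44)) - 2577 = (-16 + 289/22) - 2577 = -63/22 - 2577 = -56757/22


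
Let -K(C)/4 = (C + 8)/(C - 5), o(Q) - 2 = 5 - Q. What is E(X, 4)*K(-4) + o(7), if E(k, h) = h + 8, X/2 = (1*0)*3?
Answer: 64/3 ≈ 21.333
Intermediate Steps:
X = 0 (X = 2*((1*0)*3) = 2*(0*3) = 2*0 = 0)
E(k, h) = 8 + h
o(Q) = 7 - Q (o(Q) = 2 + (5 - Q) = 7 - Q)
K(C) = -4*(8 + C)/(-5 + C) (K(C) = -4*(C + 8)/(C - 5) = -4*(8 + C)/(-5 + C))
E(X, 4)*K(-4) + o(7) = (8 + 4)*(4*(-8 - 1*(-4))/(-5 - 4)) + (7 - 1*7) = 12*(4*(-8 + 4)/(-9)) + (7 - 7) = 12*(4*(-1/9)*(-4)) + 0 = 12*(16/9) + 0 = 64/3 + 0 = 64/3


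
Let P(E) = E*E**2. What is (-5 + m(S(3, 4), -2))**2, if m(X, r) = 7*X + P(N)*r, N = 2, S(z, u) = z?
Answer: 0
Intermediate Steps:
P(E) = E**3
m(X, r) = 7*X + 8*r (m(X, r) = 7*X + 2**3*r = 7*X + 8*r)
(-5 + m(S(3, 4), -2))**2 = (-5 + (7*3 + 8*(-2)))**2 = (-5 + (21 - 16))**2 = (-5 + 5)**2 = 0**2 = 0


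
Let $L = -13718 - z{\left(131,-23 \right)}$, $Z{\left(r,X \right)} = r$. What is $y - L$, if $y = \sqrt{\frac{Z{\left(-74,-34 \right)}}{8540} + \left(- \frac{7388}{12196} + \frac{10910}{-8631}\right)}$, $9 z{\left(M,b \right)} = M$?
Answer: $\frac{123593}{9} + \frac{i \sqrt{53785118911479186490}}{5350903530} \approx 13733.0 + 1.3706 i$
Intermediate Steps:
$z{\left(M,b \right)} = \frac{M}{9}$
$y = \frac{i \sqrt{53785118911479186490}}{5350903530}$ ($y = \sqrt{- \frac{74}{8540} + \left(- \frac{7388}{12196} + \frac{10910}{-8631}\right)} = \sqrt{\left(-74\right) \frac{1}{8540} + \left(\left(-7388\right) \frac{1}{12196} + 10910 \left(- \frac{1}{8631}\right)\right)} = \sqrt{- \frac{37}{4270} - \frac{49206047}{26315919}} = \sqrt{- \frac{30154787099}{16052710590}} = \frac{i \sqrt{53785118911479186490}}{5350903530} \approx 1.3706 i$)
$L = - \frac{123593}{9}$ ($L = -13718 - \frac{1}{9} \cdot 131 = -13718 - \frac{131}{9} = - \frac{123593}{9} \approx -13733.0$)
$y - L = \frac{i \sqrt{53785118911479186490}}{5350903530} - - \frac{123593}{9} = \frac{i \sqrt{53785118911479186490}}{5350903530} + \frac{123593}{9} = \frac{123593}{9} + \frac{i \sqrt{53785118911479186490}}{5350903530}$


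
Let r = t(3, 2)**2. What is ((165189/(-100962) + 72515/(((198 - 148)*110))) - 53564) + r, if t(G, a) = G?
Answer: -12545230711/234300 ≈ -53543.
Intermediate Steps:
r = 9 (r = 3**2 = 9)
((165189/(-100962) + 72515/(((198 - 148)*110))) - 53564) + r = ((165189/(-100962) + 72515/(((198 - 148)*110))) - 53564) + 9 = ((165189*(-1/100962) + 72515/((50*110))) - 53564) + 9 = ((-697/426 + 72515/5500) - 53564) + 9 = ((-697/426 + 72515*(1/5500)) - 53564) + 9 = ((-697/426 + 14503/1100) - 53564) + 9 = (2705789/234300 - 53564) + 9 = -12547339411/234300 + 9 = -12545230711/234300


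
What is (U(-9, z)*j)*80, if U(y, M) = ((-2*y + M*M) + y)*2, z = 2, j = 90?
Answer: 187200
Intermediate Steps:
U(y, M) = -2*y + 2*M² (U(y, M) = ((-2*y + M²) + y)*2 = ((M² - 2*y) + y)*2 = (M² - y)*2 = -2*y + 2*M²)
(U(-9, z)*j)*80 = ((-2*(-9) + 2*2²)*90)*80 = ((18 + 2*4)*90)*80 = ((18 + 8)*90)*80 = (26*90)*80 = 2340*80 = 187200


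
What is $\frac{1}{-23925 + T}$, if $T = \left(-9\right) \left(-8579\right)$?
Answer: $\frac{1}{53286} \approx 1.8767 \cdot 10^{-5}$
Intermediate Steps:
$T = 77211$
$\frac{1}{-23925 + T} = \frac{1}{-23925 + 77211} = \frac{1}{53286}$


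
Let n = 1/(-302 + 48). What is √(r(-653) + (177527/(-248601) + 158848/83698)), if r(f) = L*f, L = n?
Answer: √26218680445878525630515946/2642540625246 ≈ 1.9377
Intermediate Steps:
n = -1/254 (n = 1/(-254) = -1/254 ≈ -0.0039370)
L = -1/254 ≈ -0.0039370
r(f) = -f/254
√(r(-653) + (177527/(-248601) + 158848/83698)) = √(-1/254*(-653) + (177527/(-248601) + 158848/83698)) = √(653/254 + (177527*(-1/248601) + 158848*(1/83698))) = √(653/254 + (-177527/248601 + 79424/41849)) = √(653/254 + 12315558401/10403703249) = √(9921770055451/2642540625246) = √26218680445878525630515946/2642540625246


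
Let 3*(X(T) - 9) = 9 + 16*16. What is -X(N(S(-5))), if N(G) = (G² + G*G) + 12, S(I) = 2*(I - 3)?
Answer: -292/3 ≈ -97.333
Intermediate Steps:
S(I) = -6 + 2*I (S(I) = 2*(-3 + I) = -6 + 2*I)
N(G) = 12 + 2*G² (N(G) = (G² + G²) + 12 = 2*G² + 12 = 12 + 2*G²)
X(T) = 292/3 (X(T) = 9 + (9 + 16*16)/3 = 9 + (9 + 256)/3 = 9 + (⅓)*265 = 9 + 265/3 = 292/3)
-X(N(S(-5))) = -1*292/3 = -292/3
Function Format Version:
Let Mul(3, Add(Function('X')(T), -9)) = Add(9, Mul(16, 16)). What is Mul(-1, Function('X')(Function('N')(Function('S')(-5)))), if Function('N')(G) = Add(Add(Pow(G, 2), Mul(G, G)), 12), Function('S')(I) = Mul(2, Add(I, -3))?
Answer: Rational(-292, 3) ≈ -97.333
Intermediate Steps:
Function('S')(I) = Add(-6, Mul(2, I)) (Function('S')(I) = Mul(2, Add(-3, I)) = Add(-6, Mul(2, I)))
Function('N')(G) = Add(12, Mul(2, Pow(G, 2))) (Function('N')(G) = Add(Add(Pow(G, 2), Pow(G, 2)), 12) = Add(Mul(2, Pow(G, 2)), 12) = Add(12, Mul(2, Pow(G, 2))))
Function('X')(T) = Rational(292, 3) (Function('X')(T) = Add(9, Mul(Rational(1, 3), Add(9, Mul(16, 16)))) = Add(9, Mul(Rational(1, 3), Add(9, 256))) = Add(9, Mul(Rational(1, 3), 265)) = Add(9, Rational(265, 3)) = Rational(292, 3))
Mul(-1, Function('X')(Function('N')(Function('S')(-5)))) = Mul(-1, Rational(292, 3)) = Rational(-292, 3)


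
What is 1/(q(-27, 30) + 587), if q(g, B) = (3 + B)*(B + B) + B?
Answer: 1/2597 ≈ 0.00038506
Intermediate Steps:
q(g, B) = B + 2*B*(3 + B) (q(g, B) = (3 + B)*(2*B) + B = 2*B*(3 + B) + B = B + 2*B*(3 + B))
1/(q(-27, 30) + 587) = 1/(30*(7 + 2*30) + 587) = 1/(30*(7 + 60) + 587) = 1/(30*67 + 587) = 1/(2010 + 587) = 1/2597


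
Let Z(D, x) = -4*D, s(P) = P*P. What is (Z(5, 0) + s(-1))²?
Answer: 361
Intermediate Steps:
s(P) = P²
(Z(5, 0) + s(-1))² = (-4*5 + (-1)²)² = (-20 + 1)² = (-19)² = 361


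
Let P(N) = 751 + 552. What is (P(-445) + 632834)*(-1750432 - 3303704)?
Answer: -3205014640632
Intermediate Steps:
P(N) = 1303
(P(-445) + 632834)*(-1750432 - 3303704) = (1303 + 632834)*(-1750432 - 3303704) = 634137*(-5054136) = -3205014640632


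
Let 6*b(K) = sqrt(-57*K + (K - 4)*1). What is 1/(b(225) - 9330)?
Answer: -83970/783443251 - 3*I*sqrt(3151)/783443251 ≈ -0.00010718 - 2.1495e-7*I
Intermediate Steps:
b(K) = sqrt(-4 - 56*K)/6 (b(K) = sqrt(-57*K + (K - 4)*1)/6 = sqrt(-57*K + (-4 + K)*1)/6 = sqrt(-57*K + (-4 + K))/6 = sqrt(-4 - 56*K)/6)
1/(b(225) - 9330) = 1/(sqrt(-1 - 14*225)/3 - 9330) = 1/(sqrt(-1 - 3150)/3 - 9330) = 1/(sqrt(-3151)/3 - 9330) = 1/((I*sqrt(3151))/3 - 9330) = 1/(I*sqrt(3151)/3 - 9330) = 1/(-9330 + I*sqrt(3151)/3)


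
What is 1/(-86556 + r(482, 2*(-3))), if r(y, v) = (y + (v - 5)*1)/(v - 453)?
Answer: -153/13243225 ≈ -1.1553e-5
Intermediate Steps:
r(y, v) = (-5 + v + y)/(-453 + v) (r(y, v) = (y + (-5 + v)*1)/(-453 + v) = (y + (-5 + v))/(-453 + v) = (-5 + v + y)/(-453 + v))
1/(-86556 + r(482, 2*(-3))) = 1/(-86556 + (-5 + 2*(-3) + 482)/(-453 + 2*(-3))) = 1/(-86556 + (-5 - 6 + 482)/(-453 - 6)) = 1/(-86556 + 471/(-459)) = 1/(-86556 - 1/459*471) = 1/(-86556 - 157/153) = 1/(-13243225/153) = -153/13243225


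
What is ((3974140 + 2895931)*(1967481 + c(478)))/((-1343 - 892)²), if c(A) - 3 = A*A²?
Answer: 763833977301356/4995225 ≈ 1.5291e+8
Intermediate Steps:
c(A) = 3 + A³ (c(A) = 3 + A*A² = 3 + A³)
((3974140 + 2895931)*(1967481 + c(478)))/((-1343 - 892)²) = ((3974140 + 2895931)*(1967481 + (3 + 478³)))/((-1343 - 892)²) = (6870071*(1967481 + (3 + 109215352)))/((-2235)²) = (6870071*(1967481 + 109215355))/4995225 = (6870071*111182836)*(1/4995225) = 763833977301356*(1/4995225) = 763833977301356/4995225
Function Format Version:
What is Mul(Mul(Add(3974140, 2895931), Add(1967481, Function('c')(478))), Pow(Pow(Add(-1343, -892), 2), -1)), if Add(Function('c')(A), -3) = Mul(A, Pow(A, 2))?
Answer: Rational(763833977301356, 4995225) ≈ 1.5291e+8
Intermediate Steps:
Function('c')(A) = Add(3, Pow(A, 3)) (Function('c')(A) = Add(3, Mul(A, Pow(A, 2))) = Add(3, Pow(A, 3)))
Mul(Mul(Add(3974140, 2895931), Add(1967481, Function('c')(478))), Pow(Pow(Add(-1343, -892), 2), -1)) = Mul(Mul(Add(3974140, 2895931), Add(1967481, Add(3, Pow(478, 3)))), Pow(Pow(Add(-1343, -892), 2), -1)) = Mul(Mul(6870071, Add(1967481, Add(3, 109215352))), Pow(Pow(-2235, 2), -1)) = Mul(Mul(6870071, Add(1967481, 109215355)), Pow(4995225, -1)) = Mul(Mul(6870071, 111182836), Rational(1, 4995225)) = Mul(763833977301356, Rational(1, 4995225)) = Rational(763833977301356, 4995225)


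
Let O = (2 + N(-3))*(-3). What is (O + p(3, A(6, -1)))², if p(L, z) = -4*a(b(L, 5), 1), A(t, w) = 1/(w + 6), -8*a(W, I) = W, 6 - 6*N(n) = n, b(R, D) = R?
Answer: 81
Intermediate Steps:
N(n) = 1 - n/6
O = -21/2 (O = (2 + (1 - ⅙*(-3)))*(-3) = (2 + (1 + ½))*(-3) = (2 + 3/2)*(-3) = (7/2)*(-3) = -21/2 ≈ -10.500)
a(W, I) = -W/8
A(t, w) = 1/(6 + w)
p(L, z) = L/2 (p(L, z) = -(-1)*L/2 = L/2)
(O + p(3, A(6, -1)))² = (-21/2 + (½)*3)² = (-21/2 + 3/2)² = (-9)² = 81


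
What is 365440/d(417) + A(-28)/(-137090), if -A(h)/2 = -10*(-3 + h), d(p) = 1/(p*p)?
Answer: 871152061357502/13709 ≈ 6.3546e+10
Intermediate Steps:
d(p) = p**(-2) (d(p) = 1/(p**2) = p**(-2))
A(h) = -60 + 20*h (A(h) = -(-20)*(-3 + h) = -2*(30 - 10*h) = -60 + 20*h)
365440/d(417) + A(-28)/(-137090) = 365440/(417**(-2)) + (-60 + 20*(-28))/(-137090) = 365440/(1/173889) + (-60 - 560)*(-1/137090) = 365440*173889 - 620*(-1/137090) = 63545996160 + 62/13709 = 871152061357502/13709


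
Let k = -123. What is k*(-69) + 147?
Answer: 8634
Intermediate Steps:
k*(-69) + 147 = -123*(-69) + 147 = 8487 + 147 = 8634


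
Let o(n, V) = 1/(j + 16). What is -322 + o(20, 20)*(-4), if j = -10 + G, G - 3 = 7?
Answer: -1289/4 ≈ -322.25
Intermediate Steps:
G = 10 (G = 3 + 7 = 10)
j = 0 (j = -10 + 10 = 0)
o(n, V) = 1/16 (o(n, V) = 1/(0 + 16) = 1/16)
-322 + o(20, 20)*(-4) = -322 + (1/16)*(-4) = -322 - ¼ = -1289/4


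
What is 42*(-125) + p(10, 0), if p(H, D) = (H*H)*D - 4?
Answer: -5254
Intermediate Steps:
p(H, D) = -4 + D*H² (p(H, D) = H²*D - 4 = D*H² - 4 = -4 + D*H²)
42*(-125) + p(10, 0) = 42*(-125) + (-4 + 0*10²) = -5250 + (-4 + 0*100) = -5250 + (-4 + 0) = -5250 - 4 = -5254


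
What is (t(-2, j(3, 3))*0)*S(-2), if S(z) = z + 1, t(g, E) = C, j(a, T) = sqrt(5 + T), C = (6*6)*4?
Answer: 0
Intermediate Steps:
C = 144 (C = 36*4 = 144)
t(g, E) = 144
S(z) = 1 + z
(t(-2, j(3, 3))*0)*S(-2) = (144*0)*(1 - 2) = 0*(-1) = 0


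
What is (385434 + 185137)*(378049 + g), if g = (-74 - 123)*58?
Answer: 209184451733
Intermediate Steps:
g = -11426 (g = -197*58 = -11426)
(385434 + 185137)*(378049 + g) = (385434 + 185137)*(378049 - 11426) = 570571*366623 = 209184451733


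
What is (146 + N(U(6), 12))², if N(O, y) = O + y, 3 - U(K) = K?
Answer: 24025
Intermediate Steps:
U(K) = 3 - K
(146 + N(U(6), 12))² = (146 + ((3 - 1*6) + 12))² = (146 + ((3 - 6) + 12))² = (146 + (-3 + 12))² = (146 + 9)² = 155² = 24025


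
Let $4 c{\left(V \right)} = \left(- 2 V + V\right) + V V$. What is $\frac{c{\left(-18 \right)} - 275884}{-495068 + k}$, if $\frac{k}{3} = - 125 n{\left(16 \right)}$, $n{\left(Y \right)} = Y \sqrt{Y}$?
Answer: $\frac{551597}{1038136} \approx 0.53133$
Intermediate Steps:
$n{\left(Y \right)} = Y^{\frac{3}{2}}$
$k = -24000$ ($k = 3 \left(- 125 \cdot 16^{\frac{3}{2}}\right) = 3 \left(\left(-125\right) 64\right) = 3 \left(-8000\right) = -24000$)
$c{\left(V \right)} = - \frac{V}{4} + \frac{V^{2}}{4}$ ($c{\left(V \right)} = \frac{\left(- 2 V + V\right) + V V}{4} = \frac{- V + V^{2}}{4} = \frac{V^{2} - V}{4} = - \frac{V}{4} + \frac{V^{2}}{4}$)
$\frac{c{\left(-18 \right)} - 275884}{-495068 + k} = \frac{\frac{1}{4} \left(-18\right) \left(-1 - 18\right) - 275884}{-495068 - 24000} = \frac{\frac{1}{4} \left(-18\right) \left(-19\right) - 275884}{-519068} = \left(\frac{171}{2} - 275884\right) \left(- \frac{1}{519068}\right) = \left(- \frac{551597}{2}\right) \left(- \frac{1}{519068}\right) = \frac{551597}{1038136}$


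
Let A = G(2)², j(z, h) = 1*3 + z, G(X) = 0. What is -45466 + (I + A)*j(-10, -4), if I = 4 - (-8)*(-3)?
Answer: -45326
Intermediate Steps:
j(z, h) = 3 + z
A = 0 (A = 0² = 0)
I = -20 (I = 4 - 1*24 = 4 - 24 = -20)
-45466 + (I + A)*j(-10, -4) = -45466 + (-20 + 0)*(3 - 10) = -45466 - 20*(-7) = -45466 + 140 = -45326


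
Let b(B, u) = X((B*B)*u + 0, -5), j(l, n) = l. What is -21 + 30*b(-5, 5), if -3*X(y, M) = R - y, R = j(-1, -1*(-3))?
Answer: 1239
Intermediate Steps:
R = -1
X(y, M) = ⅓ + y/3 (X(y, M) = -(-1 - y)/3 = ⅓ + y/3)
b(B, u) = ⅓ + u*B²/3 (b(B, u) = ⅓ + ((B*B)*u + 0)/3 = ⅓ + (B²*u + 0)/3 = ⅓ + (u*B² + 0)/3 = ⅓ + (u*B²)/3 = ⅓ + u*B²/3)
-21 + 30*b(-5, 5) = -21 + 30*(⅓ + (⅓)*5*(-5)²) = -21 + 30*(⅓ + (⅓)*5*25) = -21 + 30*(⅓ + 125/3) = -21 + 30*42 = -21 + 1260 = 1239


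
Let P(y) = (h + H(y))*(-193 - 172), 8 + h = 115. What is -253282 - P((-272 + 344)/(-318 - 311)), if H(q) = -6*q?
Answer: -134591103/629 ≈ -2.1398e+5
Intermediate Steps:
h = 107 (h = -8 + 115 = 107)
P(y) = -39055 + 2190*y (P(y) = (107 - 6*y)*(-193 - 172) = (107 - 6*y)*(-365) = -39055 + 2190*y)
-253282 - P((-272 + 344)/(-318 - 311)) = -253282 - (-39055 + 2190*((-272 + 344)/(-318 - 311))) = -253282 - (-39055 + 2190*(72/(-629))) = -253282 - (-39055 + 2190*(72*(-1/629))) = -253282 - (-39055 + 2190*(-72/629)) = -253282 - (-39055 - 157680/629) = -253282 - 1*(-24723275/629) = -253282 + 24723275/629 = -134591103/629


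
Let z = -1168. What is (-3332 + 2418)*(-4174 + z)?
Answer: 4882588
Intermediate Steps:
(-3332 + 2418)*(-4174 + z) = (-3332 + 2418)*(-4174 - 1168) = -914*(-5342) = 4882588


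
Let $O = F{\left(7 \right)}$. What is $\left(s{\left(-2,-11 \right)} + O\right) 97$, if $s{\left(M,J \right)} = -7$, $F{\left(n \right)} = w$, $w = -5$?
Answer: $-1164$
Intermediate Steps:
$F{\left(n \right)} = -5$
$O = -5$
$\left(s{\left(-2,-11 \right)} + O\right) 97 = \left(-7 - 5\right) 97 = \left(-12\right) 97 = -1164$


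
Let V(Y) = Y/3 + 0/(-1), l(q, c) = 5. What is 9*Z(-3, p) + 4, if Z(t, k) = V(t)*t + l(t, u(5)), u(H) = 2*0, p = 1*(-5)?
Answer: 76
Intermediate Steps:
p = -5
u(H) = 0
V(Y) = Y/3 (V(Y) = Y*(⅓) + 0*(-1) = Y/3 + 0 = Y/3)
Z(t, k) = 5 + t²/3 (Z(t, k) = (t/3)*t + 5 = t²/3 + 5 = 5 + t²/3)
9*Z(-3, p) + 4 = 9*(5 + (⅓)*(-3)²) + 4 = 9*(5 + (⅓)*9) + 4 = 9*(5 + 3) + 4 = 9*8 + 4 = 72 + 4 = 76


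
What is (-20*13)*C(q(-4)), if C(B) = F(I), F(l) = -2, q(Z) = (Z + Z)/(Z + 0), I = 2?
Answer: 520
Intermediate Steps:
q(Z) = 2 (q(Z) = (2*Z)/Z = 2)
C(B) = -2
(-20*13)*C(q(-4)) = -20*13*(-2) = -260*(-2) = 520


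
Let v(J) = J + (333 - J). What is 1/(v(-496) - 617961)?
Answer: -1/617628 ≈ -1.6191e-6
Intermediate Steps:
v(J) = 333
1/(v(-496) - 617961) = 1/(333 - 617961) = 1/(-617628) = -1/617628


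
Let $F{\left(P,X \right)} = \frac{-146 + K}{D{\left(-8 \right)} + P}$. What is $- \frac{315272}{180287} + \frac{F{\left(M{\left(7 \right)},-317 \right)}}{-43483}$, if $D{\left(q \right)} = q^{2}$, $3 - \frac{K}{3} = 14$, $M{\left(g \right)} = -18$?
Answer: $- \frac{630580457923}{360613302566} \approx -1.7486$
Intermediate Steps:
$K = -33$ ($K = 9 - 42 = -33$)
$F{\left(P,X \right)} = - \frac{179}{64 + P}$ ($F{\left(P,X \right)} = \frac{-146 - 33}{\left(-8\right)^{2} + P} = - \frac{179}{64 + P}$)
$- \frac{315272}{180287} + \frac{F{\left(M{\left(7 \right)},-317 \right)}}{-43483} = - \frac{315272}{180287} + \frac{\left(-179\right) \frac{1}{64 - 18}}{-43483} = \left(-315272\right) \frac{1}{180287} + - \frac{179}{46} \left(- \frac{1}{43483}\right) = - \frac{315272}{180287} + \left(-179\right) \frac{1}{46} \left(- \frac{1}{43483}\right) = - \frac{315272}{180287} - - \frac{179}{2000218} = - \frac{315272}{180287} + \frac{179}{2000218} = - \frac{630580457923}{360613302566}$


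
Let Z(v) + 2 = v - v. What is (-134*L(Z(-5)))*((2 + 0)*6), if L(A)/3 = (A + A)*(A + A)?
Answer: -77184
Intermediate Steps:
Z(v) = -2 (Z(v) = -2 + (v - v) = -2 + 0 = -2)
L(A) = 12*A² (L(A) = 3*((A + A)*(A + A)) = 3*((2*A)*(2*A)) = 3*(4*A²) = 12*A²)
(-134*L(Z(-5)))*((2 + 0)*6) = (-1608*(-2)²)*((2 + 0)*6) = (-1608*4)*(2*6) = -134*48*12 = -6432*12 = -77184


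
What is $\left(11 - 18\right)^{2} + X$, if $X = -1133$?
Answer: $-1084$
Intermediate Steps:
$\left(11 - 18\right)^{2} + X = \left(11 - 18\right)^{2} - 1133 = \left(-7\right)^{2} - 1133 = 49 - 1133 = -1084$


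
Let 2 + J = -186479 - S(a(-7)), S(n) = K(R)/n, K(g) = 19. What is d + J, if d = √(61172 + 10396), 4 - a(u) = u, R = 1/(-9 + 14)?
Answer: -2051310/11 + 12*√497 ≈ -1.8622e+5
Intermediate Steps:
R = ⅕ (R = 1/5 = ⅕ ≈ 0.20000)
a(u) = 4 - u
S(n) = 19/n
J = -2051310/11 (J = -2 + (-186479 - 19/(4 - 1*(-7))) = -2 + (-186479 - 19/(4 + 7)) = -2 + (-186479 - 19/11) = -2 - 2051288/11 = -2051310/11 ≈ -1.8648e+5)
d = 12*√497 (d = √71568 = 12*√497 ≈ 267.52)
d + J = 12*√497 - 2051310/11 = -2051310/11 + 12*√497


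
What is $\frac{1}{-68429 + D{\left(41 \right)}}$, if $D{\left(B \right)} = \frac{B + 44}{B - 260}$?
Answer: $- \frac{219}{14986036} \approx -1.4614 \cdot 10^{-5}$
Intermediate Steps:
$D{\left(B \right)} = \frac{44 + B}{-260 + B}$
$\frac{1}{-68429 + D{\left(41 \right)}} = \frac{1}{-68429 + \frac{44 + 41}{-260 + 41}} = \frac{1}{-68429 + \frac{1}{-219} \cdot 85} = \frac{1}{-68429 - \frac{85}{219}} = \frac{1}{- \frac{14986036}{219}} = - \frac{219}{14986036}$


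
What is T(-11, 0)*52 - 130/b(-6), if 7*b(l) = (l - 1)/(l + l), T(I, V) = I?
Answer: -2132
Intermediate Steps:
b(l) = (-1 + l)/(14*l) (b(l) = ((l - 1)/(l + l))/7 = ((-1 + l)/((2*l)))/7 = ((-1 + l)*(1/(2*l)))/7 = ((-1 + l)/(2*l))/7 = (-1 + l)/(14*l))
T(-11, 0)*52 - 130/b(-6) = -11*52 - 130*(-84/(-1 - 6)) = -572 - 130/((1/14)*(-1/6)*(-7)) = -572 - 130/1/12 = -572 - 130*12 = -572 - 1560 = -2132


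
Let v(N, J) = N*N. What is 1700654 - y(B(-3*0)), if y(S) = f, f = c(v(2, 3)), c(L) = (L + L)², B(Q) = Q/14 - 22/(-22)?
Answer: 1700590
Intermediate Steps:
v(N, J) = N²
B(Q) = 1 + Q/14 (B(Q) = Q*(1/14) - 22*(-1/22) = Q/14 + 1 = 1 + Q/14)
c(L) = 4*L² (c(L) = (2*L)² = 4*L²)
f = 64 (f = 4*(2²)² = 4*4² = 4*16 = 64)
y(S) = 64
1700654 - y(B(-3*0)) = 1700654 - 1*64 = 1700654 - 64 = 1700590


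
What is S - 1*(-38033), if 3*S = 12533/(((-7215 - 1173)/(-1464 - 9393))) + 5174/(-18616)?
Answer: 16305868687/375363 ≈ 43440.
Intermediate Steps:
S = 2029687708/375363 (S = (12533/(((-7215 - 1173)/(-1464 - 9393))) + 5174/(-18616))/3 = (12533/((-8388/(-10857))) + 5174*(-1/18616))/3 = (12533/((-8388*(-1/10857))) - 199/716)/3 = (12533/(2796/3619) - 199/716)/3 = (12533*(3619/2796) - 199/716)/3 = (45356927/2796 - 199/716)/3 = (1/3)*(2029687708/125121) = 2029687708/375363 ≈ 5407.3)
S - 1*(-38033) = 2029687708/375363 - 1*(-38033) = 2029687708/375363 + 38033 = 16305868687/375363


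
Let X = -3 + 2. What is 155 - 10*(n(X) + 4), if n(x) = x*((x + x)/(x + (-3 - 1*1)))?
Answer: 119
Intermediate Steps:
X = -1
n(x) = 2*x²/(-4 + x) (n(x) = x*((2*x)/(x + (-3 - 1))) = x*((2*x)/(x - 4)) = x*((2*x)/(-4 + x)) = x*(2*x/(-4 + x)) = 2*x²/(-4 + x))
155 - 10*(n(X) + 4) = 155 - 10*(2*(-1)²/(-4 - 1) + 4) = 155 - 10*(2*1/(-5) + 4) = 155 - 10*(2*1*(-⅕) + 4) = 155 - 10*(-⅖ + 4) = 155 - 10*18/5 = 155 - 1*36 = 155 - 36 = 119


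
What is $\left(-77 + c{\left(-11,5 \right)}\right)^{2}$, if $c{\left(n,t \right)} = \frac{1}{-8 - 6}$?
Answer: $\frac{1164241}{196} \approx 5940.0$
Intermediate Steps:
$c{\left(n,t \right)} = - \frac{1}{14}$ ($c{\left(n,t \right)} = \frac{1}{-14} = - \frac{1}{14}$)
$\left(-77 + c{\left(-11,5 \right)}\right)^{2} = \left(-77 - \frac{1}{14}\right)^{2} = \left(- \frac{1079}{14}\right)^{2} = \frac{1164241}{196}$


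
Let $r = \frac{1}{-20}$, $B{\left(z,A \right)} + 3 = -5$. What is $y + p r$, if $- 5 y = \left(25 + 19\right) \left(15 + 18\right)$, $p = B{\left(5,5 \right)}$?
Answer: $-290$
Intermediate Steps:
$B{\left(z,A \right)} = -8$ ($B{\left(z,A \right)} = -3 - 5 = -8$)
$p = -8$
$r = - \frac{1}{20} \approx -0.05$
$y = - \frac{1452}{5}$ ($y = - \frac{\left(25 + 19\right) \left(15 + 18\right)}{5} = - \frac{44 \cdot 33}{5} = \left(- \frac{1}{5}\right) 1452 = - \frac{1452}{5} \approx -290.4$)
$y + p r = - \frac{1452}{5} - - \frac{2}{5} = - \frac{1452}{5} + \frac{2}{5} = -290$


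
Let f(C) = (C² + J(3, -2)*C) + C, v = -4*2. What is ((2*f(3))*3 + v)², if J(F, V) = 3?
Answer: 13924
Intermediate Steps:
v = -8
f(C) = C² + 4*C (f(C) = (C² + 3*C) + C = C² + 4*C)
((2*f(3))*3 + v)² = ((2*(3*(4 + 3)))*3 - 8)² = ((2*(3*7))*3 - 8)² = ((2*21)*3 - 8)² = (42*3 - 8)² = (126 - 8)² = 118² = 13924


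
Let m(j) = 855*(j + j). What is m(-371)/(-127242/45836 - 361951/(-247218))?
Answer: 89860086522171/185826584 ≈ 4.8357e+5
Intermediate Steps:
m(j) = 1710*j (m(j) = 855*(2*j) = 1710*j)
m(-371)/(-127242/45836 - 361951/(-247218)) = (1710*(-371))/(-127242/45836 - 361951/(-247218)) = -634410/(-127242*1/45836 - 361951*(-1/247218)) = -634410/(-63621/22918 + 361951/247218) = -634410/(-1858265840/1416435531) = -634410*(-1416435531/1858265840) = 89860086522171/185826584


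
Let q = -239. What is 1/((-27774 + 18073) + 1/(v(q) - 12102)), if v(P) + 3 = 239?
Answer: -11866/115112067 ≈ -0.00010308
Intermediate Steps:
v(P) = 236 (v(P) = -3 + 239 = 236)
1/((-27774 + 18073) + 1/(v(q) - 12102)) = 1/((-27774 + 18073) + 1/(236 - 12102)) = 1/(-9701 + 1/(-11866)) = 1/(-9701 - 1/11866) = 1/(-115112067/11866) = -11866/115112067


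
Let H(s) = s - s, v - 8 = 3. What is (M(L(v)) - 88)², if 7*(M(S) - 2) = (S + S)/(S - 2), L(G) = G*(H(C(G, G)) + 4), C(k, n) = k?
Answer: 158709604/21609 ≈ 7344.6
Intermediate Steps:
v = 11 (v = 8 + 3 = 11)
H(s) = 0
L(G) = 4*G (L(G) = G*(0 + 4) = G*4 = 4*G)
M(S) = 2 + 2*S/(7*(-2 + S)) (M(S) = 2 + ((S + S)/(S - 2))/7 = 2 + ((2*S)/(-2 + S))/7 = 2 + (2*S/(-2 + S))/7 = 2 + 2*S/(7*(-2 + S)))
(M(L(v)) - 88)² = (4*(-7 + 4*(4*11))/(7*(-2 + 4*11)) - 88)² = (4*(-7 + 4*44)/(7*(-2 + 44)) - 88)² = ((4/7)*(-7 + 176)/42 - 88)² = ((4/7)*(1/42)*169 - 88)² = (338/147 - 88)² = (-12598/147)² = 158709604/21609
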